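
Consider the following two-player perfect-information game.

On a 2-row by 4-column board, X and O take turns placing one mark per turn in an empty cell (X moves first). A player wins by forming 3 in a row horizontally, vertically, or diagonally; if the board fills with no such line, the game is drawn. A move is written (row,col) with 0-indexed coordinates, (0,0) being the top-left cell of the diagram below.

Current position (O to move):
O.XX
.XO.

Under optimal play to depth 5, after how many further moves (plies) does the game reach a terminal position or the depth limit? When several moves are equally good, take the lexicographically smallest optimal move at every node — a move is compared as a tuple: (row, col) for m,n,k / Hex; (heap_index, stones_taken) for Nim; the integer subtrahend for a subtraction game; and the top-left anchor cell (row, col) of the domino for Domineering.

ply 1, O at O.XX/.XO. | (0,1)=+0→OOXX/.XO.*; (1,0)=-1→O.XX/OXO.; (1,3)=-1→O.XX/.XOO
ply 2, X at OOXX/.XO. | (1,0)=+0→OOXX/XXO.*; (1,3)=+0→OOXX/.XOX
ply 3, O at OOXX/XXO. | (1,3)=+0→OOXX/XXOO*
ply 4: OOXX/XXOO is terminal +0 (X); from O.XX/.XO. depth 5

PV length from [O.XX/.XO.]: 3 plies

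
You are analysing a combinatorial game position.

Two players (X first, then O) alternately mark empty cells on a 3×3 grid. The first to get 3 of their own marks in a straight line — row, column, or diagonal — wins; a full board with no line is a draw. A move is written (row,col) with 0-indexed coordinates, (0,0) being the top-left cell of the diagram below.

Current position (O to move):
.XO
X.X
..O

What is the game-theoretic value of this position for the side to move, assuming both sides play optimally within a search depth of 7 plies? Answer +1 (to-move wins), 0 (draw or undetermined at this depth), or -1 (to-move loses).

value(.XO/X.X/..O, O) = +1

p1 O@[.XO/X.X/..O]: (0,0)[OXO/X.X/..O]-1 (1,1)[.XO/XOX/..O]+1* (2,0)[.XO/X.X/O.O]-1 (2,1)[.XO/X.X/.OO]-1
p2 X@[.XO/XOX/..O]: (0,0)[XXO/XOX/..O]-1* (2,0)[.XO/XOX/X.O]-1 (2,1)[.XO/XOX/.XO]-1
p3 O@[XXO/XOX/..O]: (2,0)[XXO/XOX/O.O]+1* (2,1)[XXO/XOX/.OO]-1
p4 X@[XXO/XOX/O.O] terminal -1; root [.XO/X.X/..O] d7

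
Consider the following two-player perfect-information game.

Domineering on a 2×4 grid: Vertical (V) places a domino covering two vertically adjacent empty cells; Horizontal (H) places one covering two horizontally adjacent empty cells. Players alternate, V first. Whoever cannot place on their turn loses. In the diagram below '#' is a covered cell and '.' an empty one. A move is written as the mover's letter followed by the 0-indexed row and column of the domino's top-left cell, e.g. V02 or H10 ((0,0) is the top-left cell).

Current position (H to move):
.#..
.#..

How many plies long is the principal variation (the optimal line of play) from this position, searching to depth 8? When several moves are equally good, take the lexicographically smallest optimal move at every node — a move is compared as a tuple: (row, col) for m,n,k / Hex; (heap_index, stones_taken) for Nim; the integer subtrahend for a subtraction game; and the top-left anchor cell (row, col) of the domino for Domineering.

PV length from [.#../.#..]: 3 plies

[.#../.#..] H move#1: H02:+1/.###/.#..*, H12:+1/.#../.###
[.###/.#..] V move#2: V00:-1/####/##..*
[####/##..] H move#3: H12:+1/####/####*
[####/####] end (terminal -1, V#4); searched .#../.#.. to 8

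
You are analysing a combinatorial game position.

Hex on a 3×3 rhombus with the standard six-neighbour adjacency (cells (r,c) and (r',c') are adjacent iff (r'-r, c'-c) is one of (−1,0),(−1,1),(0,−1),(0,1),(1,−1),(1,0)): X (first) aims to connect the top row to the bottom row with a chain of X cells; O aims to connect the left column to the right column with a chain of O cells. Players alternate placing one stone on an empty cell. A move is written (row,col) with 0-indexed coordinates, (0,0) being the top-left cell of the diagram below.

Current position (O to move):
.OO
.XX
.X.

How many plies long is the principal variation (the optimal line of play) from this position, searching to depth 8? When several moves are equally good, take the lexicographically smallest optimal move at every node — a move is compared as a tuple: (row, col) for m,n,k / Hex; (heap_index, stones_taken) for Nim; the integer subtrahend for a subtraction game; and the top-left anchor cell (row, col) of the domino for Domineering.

PV length from [.OO/.XX/.X.]: 1 ply

p1 O@[.OO/.XX/.X.]: (0,0)[OOO/.XX/.X.]+1* (1,0)[.OO/OXX/.X.]+1 (2,0)[.OO/.XX/OX.]+1 (2,2)[.OO/.XX/.XO]+1
p2 X@[OOO/.XX/.X.] terminal -1; root [.OO/.XX/.X.] d8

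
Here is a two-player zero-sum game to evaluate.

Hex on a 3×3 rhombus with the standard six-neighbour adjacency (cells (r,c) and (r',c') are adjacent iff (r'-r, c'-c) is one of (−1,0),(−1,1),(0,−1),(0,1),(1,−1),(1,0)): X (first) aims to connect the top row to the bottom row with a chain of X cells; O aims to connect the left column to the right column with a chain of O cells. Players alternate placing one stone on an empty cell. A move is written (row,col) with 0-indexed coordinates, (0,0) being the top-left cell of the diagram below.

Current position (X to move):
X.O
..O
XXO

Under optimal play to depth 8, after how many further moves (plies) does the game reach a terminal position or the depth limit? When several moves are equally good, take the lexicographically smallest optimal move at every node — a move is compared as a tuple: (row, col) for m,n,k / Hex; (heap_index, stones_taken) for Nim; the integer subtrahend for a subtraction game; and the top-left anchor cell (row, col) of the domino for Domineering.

PV length from [X.O/..O/XXO]: 3 plies

ply 1, X at X.O/..O/XXO | (0,1)=+1→XXO/..O/XXO*; (1,0)=+1→X.O/X.O/XXO; (1,1)=+1→X.O/.XO/XXO
ply 2, O at XXO/..O/XXO | (1,0)=-1→XXO/O.O/XXO*; (1,1)=-1→XXO/.OO/XXO
ply 3, X at XXO/O.O/XXO | (1,1)=+1→XXO/OXO/XXO*
ply 4: XXO/OXO/XXO is terminal -1 (O); from X.O/..O/XXO depth 8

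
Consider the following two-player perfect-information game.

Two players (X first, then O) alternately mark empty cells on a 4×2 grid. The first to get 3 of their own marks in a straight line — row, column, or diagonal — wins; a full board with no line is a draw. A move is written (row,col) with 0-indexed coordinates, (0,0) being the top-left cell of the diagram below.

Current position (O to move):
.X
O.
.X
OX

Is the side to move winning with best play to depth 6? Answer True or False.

ply 1, O at .X/O./.X/OX | (0,0)=-1→OX/O./.X/OX; (1,1)=+0→.X/OO/.X/OX; (2,0)=+1→.X/O./OX/OX*
ply 2: .X/O./OX/OX is terminal -1 (X); from .X/O./.X/OX depth 6

O winning at [.X/O./.X/OX]: True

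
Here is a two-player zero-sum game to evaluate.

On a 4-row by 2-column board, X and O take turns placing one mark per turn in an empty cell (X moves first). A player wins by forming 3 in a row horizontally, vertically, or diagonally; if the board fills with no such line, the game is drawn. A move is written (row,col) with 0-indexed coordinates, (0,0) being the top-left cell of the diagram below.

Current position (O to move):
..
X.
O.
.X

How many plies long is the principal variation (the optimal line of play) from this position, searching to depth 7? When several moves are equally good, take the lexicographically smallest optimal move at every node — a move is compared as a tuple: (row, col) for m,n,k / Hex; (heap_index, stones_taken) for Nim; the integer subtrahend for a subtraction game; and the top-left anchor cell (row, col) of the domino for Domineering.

[../X./O./.X] O move#1: (0,0):+0/O./X./O./.X*, (0,1):+0/.O/X./O./.X, (1,1):+0/../XO/O./.X, (2,1):+0/../X./OO/.X, (3,0):+0/../X./O./OX
[O./X./O./.X] X move#2: (0,1):+0/OX/X./O./.X*, (1,1):+0/O./XX/O./.X, (2,1):+0/O./X./OX/.X, (3,0):+0/O./X./O./XX
[OX/X./O./.X] O move#3: (1,1):+0/OX/XO/O./.X*, (2,1):+0/OX/X./OO/.X, (3,0):+0/OX/X./O./OX
[OX/XO/O./.X] X move#4: (2,1):+0/OX/XO/OX/.X*, (3,0):+0/OX/XO/O./XX
[OX/XO/OX/.X] O move#5: (3,0):+0/OX/XO/OX/OX*
[OX/XO/OX/OX] end (terminal +0, X#6); searched ../X./O./.X to 7

PV length from [../X./O./.X]: 5 plies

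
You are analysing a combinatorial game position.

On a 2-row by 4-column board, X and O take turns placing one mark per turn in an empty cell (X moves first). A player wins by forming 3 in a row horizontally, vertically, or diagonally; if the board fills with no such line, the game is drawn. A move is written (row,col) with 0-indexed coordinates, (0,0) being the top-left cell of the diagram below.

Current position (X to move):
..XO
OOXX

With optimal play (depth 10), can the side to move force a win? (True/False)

X winning at [..XO/OOXX]: False

[..XO/OOXX] X move#1: (0,0):+0/X.XO/OOXX*, (0,1):+0/.XXO/OOXX
[X.XO/OOXX] O move#2: (0,1):+0/XOXO/OOXX*
[XOXO/OOXX] end (terminal +0, X#3); searched ..XO/OOXX to 10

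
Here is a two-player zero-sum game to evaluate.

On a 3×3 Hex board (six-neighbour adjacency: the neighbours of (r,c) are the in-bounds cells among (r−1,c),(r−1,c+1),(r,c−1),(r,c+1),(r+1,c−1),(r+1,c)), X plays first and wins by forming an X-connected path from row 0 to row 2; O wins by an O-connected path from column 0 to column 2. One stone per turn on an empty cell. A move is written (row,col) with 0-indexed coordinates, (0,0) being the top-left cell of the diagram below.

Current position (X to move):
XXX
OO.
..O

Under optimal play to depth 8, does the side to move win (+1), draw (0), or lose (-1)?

p1 X@[XXX/OO./..O]: (1,2)[XXX/OOX/..O]-1* (2,0)[XXX/OO./X.O]-1 (2,1)[XXX/OO./.XO]-1
p2 O@[XXX/OOX/..O]: (2,0)[XXX/OOX/O.O]-1 (2,1)[XXX/OOX/.OO]+1*
p3 X@[XXX/OOX/.OO] terminal -1; root [XXX/OO./..O] d8

value(XXX/OO./..O, X) = -1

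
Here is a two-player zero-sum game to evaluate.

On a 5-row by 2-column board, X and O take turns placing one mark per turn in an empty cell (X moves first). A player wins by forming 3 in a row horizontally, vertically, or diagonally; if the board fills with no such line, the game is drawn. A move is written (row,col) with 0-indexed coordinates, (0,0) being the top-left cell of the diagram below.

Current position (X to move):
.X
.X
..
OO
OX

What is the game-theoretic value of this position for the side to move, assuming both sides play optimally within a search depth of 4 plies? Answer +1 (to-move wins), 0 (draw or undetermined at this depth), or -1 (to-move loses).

ply 1, X at .X/.X/../OO/OX | (0,0)=-1→XX/.X/../OO/OX; (1,0)=-1→.X/XX/../OO/OX; (2,0)=+0→.X/.X/X./OO/OX; (2,1)=+1→.X/.X/.X/OO/OX*
ply 2: .X/.X/.X/OO/OX is terminal -1 (O); from .X/.X/../OO/OX depth 4

value(.X/.X/../OO/OX, X) = +1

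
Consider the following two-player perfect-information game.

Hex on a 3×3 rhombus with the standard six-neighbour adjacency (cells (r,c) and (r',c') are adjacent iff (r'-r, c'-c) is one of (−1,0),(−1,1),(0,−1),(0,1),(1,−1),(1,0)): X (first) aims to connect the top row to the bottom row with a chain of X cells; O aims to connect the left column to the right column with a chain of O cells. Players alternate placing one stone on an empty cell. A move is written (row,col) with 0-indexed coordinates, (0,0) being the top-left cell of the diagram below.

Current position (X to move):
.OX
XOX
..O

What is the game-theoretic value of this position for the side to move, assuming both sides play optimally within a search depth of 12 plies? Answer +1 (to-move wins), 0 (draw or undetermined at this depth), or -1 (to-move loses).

p1 X@[.OX/XOX/..O]: (0,0)[XOX/XOX/..O]+1* (2,0)[.OX/XOX/X.O]+1 (2,1)[.OX/XOX/.XO]+1
p2 O@[XOX/XOX/..O]: (2,0)[XOX/XOX/O.O]-1* (2,1)[XOX/XOX/.OO]-1
p3 X@[XOX/XOX/O.O]: (2,1)[XOX/XOX/OXO]+1*
p4 O@[XOX/XOX/OXO] terminal -1; root [.OX/XOX/..O] d12

value(.OX/XOX/..O, X) = +1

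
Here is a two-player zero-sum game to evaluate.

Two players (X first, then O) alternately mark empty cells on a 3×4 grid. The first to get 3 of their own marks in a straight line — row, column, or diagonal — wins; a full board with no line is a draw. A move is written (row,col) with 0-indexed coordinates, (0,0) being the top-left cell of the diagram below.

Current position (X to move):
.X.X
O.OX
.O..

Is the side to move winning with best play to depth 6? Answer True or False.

p1 X@[.X.X/O.OX/.O..]: (0,0)[XX.X/O.OX/.O..]-1 (0,2)[.XXX/O.OX/.O..]+1* (1,1)[.X.X/OXOX/.O..]+1 (2,0)[.X.X/O.OX/XO..]-1 (2,2)[.X.X/O.OX/.OX.]-1 (2,3)[.X.X/O.OX/.O.X]+1
p2 O@[.XXX/O.OX/.O..] terminal -1; root [.X.X/O.OX/.O..] d6

X winning at [.X.X/O.OX/.O..]: True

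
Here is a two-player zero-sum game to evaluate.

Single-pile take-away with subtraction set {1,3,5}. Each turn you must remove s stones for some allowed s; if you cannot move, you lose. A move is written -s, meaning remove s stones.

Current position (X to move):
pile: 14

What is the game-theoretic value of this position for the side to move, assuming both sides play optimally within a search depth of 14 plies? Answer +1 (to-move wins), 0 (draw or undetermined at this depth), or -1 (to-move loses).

ply 1, X at 14 | -1=-1→13*; -3=-1→11; -5=-1→9
ply 2, O at 13 | -1=+1→12*; -3=+1→10; -5=+1→8
ply 3, X at 12 | -1=-1→11*; -3=-1→9; -5=-1→7
ply 4, O at 11 | -1=+1→10*; -3=+1→8; -5=+1→6
ply 5, X at 10 | -1=-1→9*; -3=-1→7; -5=-1→5
ply 6, O at 9 | -1=+1→8*; -3=+1→6; -5=+1→4
ply 7, X at 8 | -1=-1→7*; -3=-1→5; -5=-1→3
ply 8, O at 7 | -1=+1→6*; -3=+1→4; -5=+1→2
ply 9, X at 6 | -1=-1→5*; -3=-1→3; -5=-1→1
ply 10, O at 5 | -1=+1→4*; -3=+1→2; -5=+1→0
ply 11, X at 4 | -1=-1→3*; -3=-1→1
ply 12, O at 3 | -1=+1→2*; -3=+1→0
ply 13, X at 2 | -1=-1→1*
ply 14, O at 1 | -1=+1→0*
ply 15: 0 is terminal -1 (X); from 14 depth 14

value(14, X) = -1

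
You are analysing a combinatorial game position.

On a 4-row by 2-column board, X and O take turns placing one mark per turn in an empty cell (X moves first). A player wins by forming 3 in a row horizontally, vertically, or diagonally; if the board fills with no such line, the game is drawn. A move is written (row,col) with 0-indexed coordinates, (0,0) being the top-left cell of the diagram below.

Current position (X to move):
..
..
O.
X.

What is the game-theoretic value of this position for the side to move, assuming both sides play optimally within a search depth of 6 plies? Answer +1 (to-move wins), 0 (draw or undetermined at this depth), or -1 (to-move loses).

p1 X@[../../O./X.]: (0,0)[X./../O./X.]+0* (0,1)[.X/../O./X.]+0 (1,0)[../X./O./X.]+0 (1,1)[../.X/O./X.]+0 (2,1)[../../OX/X.]+0 (3,1)[../../O./XX]+0
p2 O@[X./../O./X.]: (0,1)[XO/../O./X.]+0* (1,0)[X./O./O./X.]+0 (1,1)[X./.O/O./X.]+0 (2,1)[X./../OO/X.]+0 (3,1)[X./../O./XO]+0
p3 X@[XO/../O./X.]: (1,0)[XO/X./O./X.]+0* (1,1)[XO/.X/O./X.]+0 (2,1)[XO/../OX/X.]+0 (3,1)[XO/../O./XX]+0
p4 O@[XO/X./O./X.]: (1,1)[XO/XO/O./X.]+0* (2,1)[XO/X./OO/X.]+0 (3,1)[XO/X./O./XO]+0
p5 X@[XO/XO/O./X.]: (2,1)[XO/XO/OX/X.]+0* (3,1)[XO/XO/O./XX]-1
p6 O@[XO/XO/OX/X.]: (3,1)[XO/XO/OX/XO]+0*
p7 X@[XO/XO/OX/XO] terminal +0; root [../../O./X.] d6

value(../../O./X., X) = 0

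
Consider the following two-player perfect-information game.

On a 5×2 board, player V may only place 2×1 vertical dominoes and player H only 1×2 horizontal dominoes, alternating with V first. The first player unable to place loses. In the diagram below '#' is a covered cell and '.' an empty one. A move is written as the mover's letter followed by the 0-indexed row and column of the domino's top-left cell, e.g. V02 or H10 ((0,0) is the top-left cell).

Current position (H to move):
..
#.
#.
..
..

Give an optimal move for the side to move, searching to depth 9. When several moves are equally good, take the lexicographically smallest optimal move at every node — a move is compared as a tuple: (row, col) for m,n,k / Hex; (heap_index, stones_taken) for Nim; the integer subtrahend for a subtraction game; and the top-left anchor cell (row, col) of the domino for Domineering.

p1 H@[../#./#./../..]: H00[##/#./#./../..]-1 H30[../#./#./##/..]+1* H40[../#./#./../##]+1
p2 V@[../#./#./##/..]: V01[.#/##/#./##/..]-1* V11[../##/##/##/..]-1
p3 H@[.#/##/#./##/..]: H40[.#/##/#./##/##]+1*
p4 V@[.#/##/#./##/##] terminal -1; root [../#./#./../..] d9

H's best at [../#./#./../..]: H30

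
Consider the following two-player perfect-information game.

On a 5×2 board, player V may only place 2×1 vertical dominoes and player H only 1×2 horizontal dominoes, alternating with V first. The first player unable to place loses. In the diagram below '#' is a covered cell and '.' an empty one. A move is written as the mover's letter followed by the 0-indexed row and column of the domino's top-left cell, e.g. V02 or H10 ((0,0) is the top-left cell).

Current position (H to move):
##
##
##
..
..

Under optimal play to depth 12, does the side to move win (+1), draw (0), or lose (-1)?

value(##/##/##/../.., H) = +1

ply 1, H at ##/##/##/../.. | H30=+1→##/##/##/##/..*; H40=+1→##/##/##/../##
ply 2: ##/##/##/##/.. is terminal -1 (V); from ##/##/##/../.. depth 12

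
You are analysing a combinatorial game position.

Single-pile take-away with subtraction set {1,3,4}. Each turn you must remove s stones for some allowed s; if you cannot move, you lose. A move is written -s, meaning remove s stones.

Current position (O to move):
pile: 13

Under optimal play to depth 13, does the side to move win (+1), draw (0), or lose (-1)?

value(13, O) = +1

[13] O move#1: -1:-1/12, -3:-1/10, -4:+1/9*
[9] X move#2: -1:-1/8*, -3:-1/6, -4:-1/5
[8] O move#3: -1:+1/7*, -3:-1/5, -4:-1/4
[7] X move#4: -1:-1/6*, -3:-1/4, -4:-1/3
[6] O move#5: -1:-1/5, -3:-1/3, -4:+1/2*
[2] X move#6: -1:-1/1*
[1] O move#7: -1:+1/0*
[0] end (terminal -1, X#8); searched 13 to 13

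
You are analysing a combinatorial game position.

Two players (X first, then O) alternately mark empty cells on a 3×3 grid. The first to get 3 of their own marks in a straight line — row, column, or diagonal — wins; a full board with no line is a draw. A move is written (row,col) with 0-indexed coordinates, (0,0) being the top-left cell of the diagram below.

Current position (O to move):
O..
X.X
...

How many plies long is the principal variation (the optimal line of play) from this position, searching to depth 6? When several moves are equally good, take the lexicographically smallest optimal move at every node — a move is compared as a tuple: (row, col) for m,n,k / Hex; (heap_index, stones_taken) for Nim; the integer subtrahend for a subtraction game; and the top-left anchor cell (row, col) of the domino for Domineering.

PV length from [O../X.X/...]: 5 plies

p1 O@[O../X.X/...]: (0,1)[OO./X.X/...]-1 (0,2)[O.O/X.X/...]-1 (1,1)[O../XOX/...]+1* (2,0)[O../X.X/O..]-1 (2,1)[O../X.X/.O.]-1 (2,2)[O../X.X/..O]-1
p2 X@[O../XOX/...]: (0,1)[OX./XOX/...]-1* (0,2)[O.X/XOX/...]-1 (2,0)[O../XOX/X..]-1 (2,1)[O../XOX/.X.]-1 (2,2)[O../XOX/..X]-1
p3 O@[OX./XOX/...]: (0,2)[OXO/XOX/...]+1* (2,0)[OX./XOX/O..]+1 (2,1)[OX./XOX/.O.]+0 (2,2)[OX./XOX/..O]+1
p4 X@[OXO/XOX/...]: (2,0)[OXO/XOX/X..]-1* (2,1)[OXO/XOX/.X.]-1 (2,2)[OXO/XOX/..X]-1
p5 O@[OXO/XOX/X..]: (2,1)[OXO/XOX/XO.]+0 (2,2)[OXO/XOX/X.O]+1*
p6 X@[OXO/XOX/X.O] terminal -1; root [O../X.X/...] d6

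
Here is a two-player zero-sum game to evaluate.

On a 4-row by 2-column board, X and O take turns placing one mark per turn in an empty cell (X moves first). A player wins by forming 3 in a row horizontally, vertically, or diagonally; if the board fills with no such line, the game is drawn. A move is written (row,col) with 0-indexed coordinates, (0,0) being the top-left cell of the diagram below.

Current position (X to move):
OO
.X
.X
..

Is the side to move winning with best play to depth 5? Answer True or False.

X winning at [OO/.X/.X/..]: True

p1 X@[OO/.X/.X/..]: (1,0)[OO/XX/.X/..]+0 (2,0)[OO/.X/XX/..]+0 (3,0)[OO/.X/.X/X.]+0 (3,1)[OO/.X/.X/.X]+1*
p2 O@[OO/.X/.X/.X] terminal -1; root [OO/.X/.X/..] d5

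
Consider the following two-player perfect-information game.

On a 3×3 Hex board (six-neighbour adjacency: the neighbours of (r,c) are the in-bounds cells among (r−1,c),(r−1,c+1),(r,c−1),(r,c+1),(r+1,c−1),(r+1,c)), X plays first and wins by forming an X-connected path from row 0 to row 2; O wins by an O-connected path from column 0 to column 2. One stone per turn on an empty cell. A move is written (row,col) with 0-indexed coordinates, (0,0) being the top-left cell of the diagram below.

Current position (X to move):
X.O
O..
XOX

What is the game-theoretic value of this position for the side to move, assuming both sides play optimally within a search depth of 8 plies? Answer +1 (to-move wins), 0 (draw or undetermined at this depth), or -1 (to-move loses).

value(X.O/O../XOX, X) = -1

p1 X@[X.O/O../XOX]: (0,1)[XXO/O../XOX]-1* (1,1)[X.O/OX./XOX]-1 (1,2)[X.O/O.X/XOX]-1
p2 O@[XXO/O../XOX]: (1,1)[XXO/OO./XOX]+1* (1,2)[XXO/O.O/XOX]-1
p3 X@[XXO/OO./XOX] terminal -1; root [X.O/O../XOX] d8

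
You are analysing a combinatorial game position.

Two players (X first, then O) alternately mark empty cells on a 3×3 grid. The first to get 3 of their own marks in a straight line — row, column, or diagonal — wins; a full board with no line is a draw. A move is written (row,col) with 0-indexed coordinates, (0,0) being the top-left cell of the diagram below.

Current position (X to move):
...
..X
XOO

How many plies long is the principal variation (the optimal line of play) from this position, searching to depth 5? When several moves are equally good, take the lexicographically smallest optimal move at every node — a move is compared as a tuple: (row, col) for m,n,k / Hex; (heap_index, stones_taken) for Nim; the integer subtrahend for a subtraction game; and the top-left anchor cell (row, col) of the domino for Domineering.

[.../..X/XOO] X move#1: (0,0):+1/X../..X/XOO*, (0,1):+1/.X./..X/XOO, (0,2):-1/..X/..X/XOO, (1,0):+1/.../X.X/XOO, (1,1):+1/.../.XX/XOO
[X../..X/XOO] O move#2: (0,1):-1/XO./..X/XOO*, (0,2):-1/X.O/..X/XOO, (1,0):-1/X../O.X/XOO, (1,1):-1/X../.OX/XOO
[XO./..X/XOO] X move#3: (0,2):-1/XOX/..X/XOO, (1,0):+1/XO./X.X/XOO*, (1,1):+1/XO./.XX/XOO
[XO./X.X/XOO] end (terminal -1, O#4); searched .../..X/XOO to 5

PV length from [.../..X/XOO]: 3 plies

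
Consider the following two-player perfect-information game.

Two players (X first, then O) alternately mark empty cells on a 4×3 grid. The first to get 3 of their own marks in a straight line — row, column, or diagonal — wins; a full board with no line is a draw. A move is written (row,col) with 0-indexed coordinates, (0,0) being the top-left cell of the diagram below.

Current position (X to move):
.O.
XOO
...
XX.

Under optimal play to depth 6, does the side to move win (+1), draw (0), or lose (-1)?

value(.O./XOO/.../XX., X) = +1

p1 X@[.O./XOO/.../XX.]: (0,0)[XO./XOO/.../XX.]-1 (0,2)[.OX/XOO/.../XX.]-1 (2,0)[.O./XOO/X../XX.]+1* (2,1)[.O./XOO/.X./XX.]+1 (2,2)[.O./XOO/..X/XX.]-1 (3,2)[.O./XOO/.../XXX]+1
p2 O@[.O./XOO/X../XX.] terminal -1; root [.O./XOO/.../XX.] d6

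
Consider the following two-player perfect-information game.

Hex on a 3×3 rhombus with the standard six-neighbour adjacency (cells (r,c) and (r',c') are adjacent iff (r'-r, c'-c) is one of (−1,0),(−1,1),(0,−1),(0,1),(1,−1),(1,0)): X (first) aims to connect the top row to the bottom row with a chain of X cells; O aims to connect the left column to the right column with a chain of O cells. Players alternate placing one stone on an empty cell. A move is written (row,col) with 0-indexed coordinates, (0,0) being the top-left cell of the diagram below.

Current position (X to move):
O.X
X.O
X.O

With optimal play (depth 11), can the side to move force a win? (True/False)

[O.X/X.O/X.O] X move#1: (0,1):+1/OXX/X.O/X.O*, (1,1):+1/O.X/XXO/X.O, (2,1):+1/O.X/X.O/XXO
[OXX/X.O/X.O] end (terminal -1, O#2); searched O.X/X.O/X.O to 11

X winning at [O.X/X.O/X.O]: True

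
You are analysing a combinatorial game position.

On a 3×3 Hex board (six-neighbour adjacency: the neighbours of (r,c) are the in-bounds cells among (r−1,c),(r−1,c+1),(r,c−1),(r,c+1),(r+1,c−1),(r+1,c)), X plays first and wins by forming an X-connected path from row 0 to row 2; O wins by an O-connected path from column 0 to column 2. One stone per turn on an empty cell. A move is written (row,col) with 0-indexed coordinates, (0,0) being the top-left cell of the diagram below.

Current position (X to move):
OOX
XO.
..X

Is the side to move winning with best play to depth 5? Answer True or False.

p1 X@[OOX/XO./..X]: (1,2)[OOX/XOX/..X]+1* (2,0)[OOX/XO./X.X]-1 (2,1)[OOX/XO./.XX]-1
p2 O@[OOX/XOX/..X] terminal -1; root [OOX/XO./..X] d5

X winning at [OOX/XO./..X]: True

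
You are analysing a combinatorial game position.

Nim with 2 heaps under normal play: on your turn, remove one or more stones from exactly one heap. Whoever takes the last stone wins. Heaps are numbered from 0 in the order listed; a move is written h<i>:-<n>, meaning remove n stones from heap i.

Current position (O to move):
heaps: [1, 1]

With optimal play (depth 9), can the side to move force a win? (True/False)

O winning at [(1,1)]: False

[(1,1)] O move#1: h0:-1:-1/(0,1)*, h1:-1:-1/(1,0)
[(0,1)] X move#2: h1:-1:+1/(0,0)*
[(0,0)] end (terminal -1, O#3); searched (1,1) to 9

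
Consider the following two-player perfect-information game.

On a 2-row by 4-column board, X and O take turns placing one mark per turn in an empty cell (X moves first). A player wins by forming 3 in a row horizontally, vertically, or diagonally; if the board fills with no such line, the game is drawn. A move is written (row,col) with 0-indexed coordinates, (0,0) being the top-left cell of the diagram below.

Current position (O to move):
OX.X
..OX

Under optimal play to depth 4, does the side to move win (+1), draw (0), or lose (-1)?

value(OX.X/..OX, O) = 0

ply 1, O at OX.X/..OX | (0,2)=+0→OXOX/..OX*; (1,0)=-1→OX.X/O.OX; (1,1)=-1→OX.X/.OOX
ply 2, X at OXOX/..OX | (1,0)=+0→OXOX/X.OX*; (1,1)=+0→OXOX/.XOX
ply 3, O at OXOX/X.OX | (1,1)=+0→OXOX/XOOX*
ply 4: OXOX/XOOX is terminal +0 (X); from OX.X/..OX depth 4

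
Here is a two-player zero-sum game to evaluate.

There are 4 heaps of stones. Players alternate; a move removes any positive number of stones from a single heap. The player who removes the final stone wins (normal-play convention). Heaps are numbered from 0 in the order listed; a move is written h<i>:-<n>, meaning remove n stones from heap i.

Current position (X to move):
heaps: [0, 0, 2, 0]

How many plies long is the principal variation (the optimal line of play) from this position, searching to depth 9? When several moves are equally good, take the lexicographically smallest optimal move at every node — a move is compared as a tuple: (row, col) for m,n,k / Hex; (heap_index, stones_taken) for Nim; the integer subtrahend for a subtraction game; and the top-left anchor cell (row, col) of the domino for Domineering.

ply 1, X at (0,0,2,0) | h2:-1=-1→(0,0,1,0); h2:-2=+1→(0,0,0,0)*
ply 2: (0,0,0,0) is terminal -1 (O); from (0,0,2,0) depth 9

PV length from [(0,0,2,0)]: 1 ply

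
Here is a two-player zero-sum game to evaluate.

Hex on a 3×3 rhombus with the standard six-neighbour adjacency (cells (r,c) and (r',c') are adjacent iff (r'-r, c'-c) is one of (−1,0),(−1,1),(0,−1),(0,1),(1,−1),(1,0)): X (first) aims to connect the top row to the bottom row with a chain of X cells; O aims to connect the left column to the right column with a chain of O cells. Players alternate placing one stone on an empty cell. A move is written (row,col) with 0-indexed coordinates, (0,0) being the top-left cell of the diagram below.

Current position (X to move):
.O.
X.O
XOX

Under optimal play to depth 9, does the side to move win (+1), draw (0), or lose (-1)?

[.O./X.O/XOX] X move#1: (0,0):+1/XO./X.O/XOX*, (0,2):+1/.OX/X.O/XOX, (1,1):+1/.O./XXO/XOX
[XO./X.O/XOX] end (terminal -1, O#2); searched .O./X.O/XOX to 9

value(.O./X.O/XOX, X) = +1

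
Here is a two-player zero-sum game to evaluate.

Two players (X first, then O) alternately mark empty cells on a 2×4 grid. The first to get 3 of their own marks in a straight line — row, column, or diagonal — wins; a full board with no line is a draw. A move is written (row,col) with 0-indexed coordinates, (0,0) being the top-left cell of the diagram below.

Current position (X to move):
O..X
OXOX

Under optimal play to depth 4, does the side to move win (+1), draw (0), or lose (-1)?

value(O..X/OXOX, X) = 0

ply 1, X at O..X/OXOX | (0,1)=+0→OX.X/OXOX*; (0,2)=+0→O.XX/OXOX
ply 2, O at OX.X/OXOX | (0,2)=+0→OXOX/OXOX*
ply 3: OXOX/OXOX is terminal +0 (X); from O..X/OXOX depth 4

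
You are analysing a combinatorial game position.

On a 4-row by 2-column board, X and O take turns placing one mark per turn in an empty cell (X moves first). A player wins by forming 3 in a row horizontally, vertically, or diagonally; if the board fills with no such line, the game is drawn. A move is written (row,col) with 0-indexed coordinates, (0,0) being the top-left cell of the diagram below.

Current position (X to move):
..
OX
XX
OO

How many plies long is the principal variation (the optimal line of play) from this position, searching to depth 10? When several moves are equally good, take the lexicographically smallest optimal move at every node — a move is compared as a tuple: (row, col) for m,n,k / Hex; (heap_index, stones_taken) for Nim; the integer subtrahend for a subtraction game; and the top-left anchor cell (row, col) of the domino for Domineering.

PV length from [../OX/XX/OO]: 1 ply

ply 1, X at ../OX/XX/OO | (0,0)=+0→X./OX/XX/OO; (0,1)=+1→.X/OX/XX/OO*
ply 2: .X/OX/XX/OO is terminal -1 (O); from ../OX/XX/OO depth 10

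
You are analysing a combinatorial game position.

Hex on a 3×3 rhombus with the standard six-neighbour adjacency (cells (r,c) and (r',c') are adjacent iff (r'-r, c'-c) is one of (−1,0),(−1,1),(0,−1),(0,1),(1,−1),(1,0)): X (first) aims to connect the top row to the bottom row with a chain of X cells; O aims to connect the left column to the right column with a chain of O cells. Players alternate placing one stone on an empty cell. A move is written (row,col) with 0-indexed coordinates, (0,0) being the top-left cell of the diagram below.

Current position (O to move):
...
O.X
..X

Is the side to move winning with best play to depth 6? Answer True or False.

O winning at [.../O.X/..X]: True

ply 1, O at .../O.X/..X | (0,0)=-1→O../O.X/..X; (0,1)=-1→.O./O.X/..X; (0,2)=+1→..O/O.X/..X*; (1,1)=-1→.../OOX/..X; (2,0)=-1→.../O.X/O.X; (2,1)=-1→.../O.X/.OX
ply 2, X at ..O/O.X/..X | (0,0)=-1→X.O/O.X/..X*; (0,1)=-1→.XO/O.X/..X; (1,1)=-1→..O/OXX/..X; (2,0)=-1→..O/O.X/X.X; (2,1)=-1→..O/O.X/.XX
ply 3, O at X.O/O.X/..X | (0,1)=+1→XOO/O.X/..X*; (1,1)=+1→X.O/OOX/..X; (2,0)=+1→X.O/O.X/O.X; (2,1)=+1→X.O/O.X/.OX
ply 4: XOO/O.X/..X is terminal -1 (X); from .../O.X/..X depth 6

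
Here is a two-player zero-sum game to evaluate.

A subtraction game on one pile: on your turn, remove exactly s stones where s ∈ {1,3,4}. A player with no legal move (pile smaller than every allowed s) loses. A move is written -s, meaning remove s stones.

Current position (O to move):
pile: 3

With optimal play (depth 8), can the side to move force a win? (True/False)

O winning at [3]: True

p1 O@[3]: -1[2]+1* -3[0]+1
p2 X@[2]: -1[1]-1*
p3 O@[1]: -1[0]+1*
p4 X@[0] terminal -1; root [3] d8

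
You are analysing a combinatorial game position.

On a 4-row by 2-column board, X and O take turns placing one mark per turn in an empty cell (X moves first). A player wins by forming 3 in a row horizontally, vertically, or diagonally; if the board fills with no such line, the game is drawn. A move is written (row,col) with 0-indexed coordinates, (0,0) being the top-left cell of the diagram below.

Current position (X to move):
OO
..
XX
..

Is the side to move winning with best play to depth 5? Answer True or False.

X winning at [OO/../XX/..]: False

ply 1, X at OO/../XX/.. | (1,0)=+0→OO/X./XX/..*; (1,1)=+0→OO/.X/XX/..; (3,0)=+0→OO/../XX/X.; (3,1)=+0→OO/../XX/.X
ply 2, O at OO/X./XX/.. | (1,1)=-1→OO/XO/XX/..; (3,0)=+0→OO/X./XX/O.*; (3,1)=-1→OO/X./XX/.O
ply 3, X at OO/X./XX/O. | (1,1)=+0→OO/XX/XX/O.*; (3,1)=+0→OO/X./XX/OX
ply 4, O at OO/XX/XX/O. | (3,1)=+0→OO/XX/XX/OO*
ply 5: OO/XX/XX/OO is terminal +0 (X); from OO/../XX/.. depth 5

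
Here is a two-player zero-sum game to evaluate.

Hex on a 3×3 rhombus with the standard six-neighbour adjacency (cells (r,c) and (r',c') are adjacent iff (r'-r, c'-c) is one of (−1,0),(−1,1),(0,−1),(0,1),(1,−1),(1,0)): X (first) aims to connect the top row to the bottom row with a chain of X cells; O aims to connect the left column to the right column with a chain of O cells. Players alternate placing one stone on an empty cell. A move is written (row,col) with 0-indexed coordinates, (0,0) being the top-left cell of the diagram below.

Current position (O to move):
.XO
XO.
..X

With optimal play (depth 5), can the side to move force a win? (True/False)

ply 1, O at .XO/XO./..X | (0,0)=-1→OXO/XO./..X; (1,2)=-1→.XO/XOO/..X; (2,0)=+1→.XO/XO./O.X*; (2,1)=-1→.XO/XO./.OX
ply 2: .XO/XO./O.X is terminal -1 (X); from .XO/XO./..X depth 5

O winning at [.XO/XO./..X]: True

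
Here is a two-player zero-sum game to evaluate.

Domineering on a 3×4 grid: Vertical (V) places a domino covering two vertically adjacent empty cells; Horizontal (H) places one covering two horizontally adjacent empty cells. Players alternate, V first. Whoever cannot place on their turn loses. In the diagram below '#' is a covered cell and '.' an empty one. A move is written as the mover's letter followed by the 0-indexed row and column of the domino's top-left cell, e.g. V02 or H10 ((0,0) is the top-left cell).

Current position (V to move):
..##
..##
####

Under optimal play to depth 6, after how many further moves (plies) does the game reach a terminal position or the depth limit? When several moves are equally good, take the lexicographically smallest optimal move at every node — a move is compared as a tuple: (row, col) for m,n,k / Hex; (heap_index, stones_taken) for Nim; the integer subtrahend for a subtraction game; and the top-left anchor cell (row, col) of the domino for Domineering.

PV length from [..##/..##/####]: 1 ply

ply 1, V at ..##/..##/#### | V00=+1→#.##/#.##/####*; V01=+1→.###/.###/####
ply 2: #.##/#.##/#### is terminal -1 (H); from ..##/..##/#### depth 6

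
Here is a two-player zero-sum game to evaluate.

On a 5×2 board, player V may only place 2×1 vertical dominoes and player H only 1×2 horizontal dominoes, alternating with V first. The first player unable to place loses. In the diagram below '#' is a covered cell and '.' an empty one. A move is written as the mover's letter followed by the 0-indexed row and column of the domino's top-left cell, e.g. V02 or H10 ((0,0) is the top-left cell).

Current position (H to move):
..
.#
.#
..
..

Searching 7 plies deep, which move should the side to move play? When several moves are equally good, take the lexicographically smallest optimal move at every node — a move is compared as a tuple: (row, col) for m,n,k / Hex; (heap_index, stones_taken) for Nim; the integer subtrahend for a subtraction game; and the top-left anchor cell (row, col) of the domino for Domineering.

[../.#/.#/../..] H move#1: H00:-1/##/.#/.#/../.., H30:+1/../.#/.#/##/..*, H40:+1/../.#/.#/../##
[../.#/.#/##/..] V move#2: V00:-1/#./##/.#/##/..*, V10:-1/../##/##/##/..
[#./##/.#/##/..] H move#3: H40:+1/#./##/.#/##/##*
[#./##/.#/##/##] end (terminal -1, V#4); searched ../.#/.#/../.. to 7

H's best at [../.#/.#/../..]: H30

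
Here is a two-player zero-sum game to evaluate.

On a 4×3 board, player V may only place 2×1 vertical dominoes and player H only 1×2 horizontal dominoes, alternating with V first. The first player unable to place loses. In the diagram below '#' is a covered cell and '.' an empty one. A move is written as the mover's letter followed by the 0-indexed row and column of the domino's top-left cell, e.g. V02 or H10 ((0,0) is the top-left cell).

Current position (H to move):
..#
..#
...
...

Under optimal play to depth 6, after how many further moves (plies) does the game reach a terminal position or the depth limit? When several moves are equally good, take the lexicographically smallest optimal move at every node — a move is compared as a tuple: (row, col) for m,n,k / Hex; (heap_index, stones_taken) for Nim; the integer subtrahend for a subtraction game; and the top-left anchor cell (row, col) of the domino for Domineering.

PV length from [..#/..#/.../...]: 4 plies

ply 1, H at ..#/..#/.../... | H00=-1→###/..#/.../...*; H10=-1→..#/###/.../...; H20=-1→..#/..#/##./...; H21=-1→..#/..#/.##/...; H30=-1→..#/..#/.../##.; H31=-1→..#/..#/.../.##
ply 2, V at ###/..#/.../... | V10=-1→###/#.#/#../...; V11=+1→###/.##/.#./...*; V20=-1→###/..#/#../#..; V21=+1→###/..#/.#./.#.; V22=-1→###/..#/..#/..#
ply 3, H at ###/.##/.#./... | H30=-1→###/.##/.#./##.*; H31=-1→###/.##/.#./.##
ply 4, V at ###/.##/.#./##. | V10=+1→###/###/##./##.*; V22=+1→###/.##/.##/###
ply 5: ###/###/##./##. is terminal -1 (H); from ..#/..#/.../... depth 6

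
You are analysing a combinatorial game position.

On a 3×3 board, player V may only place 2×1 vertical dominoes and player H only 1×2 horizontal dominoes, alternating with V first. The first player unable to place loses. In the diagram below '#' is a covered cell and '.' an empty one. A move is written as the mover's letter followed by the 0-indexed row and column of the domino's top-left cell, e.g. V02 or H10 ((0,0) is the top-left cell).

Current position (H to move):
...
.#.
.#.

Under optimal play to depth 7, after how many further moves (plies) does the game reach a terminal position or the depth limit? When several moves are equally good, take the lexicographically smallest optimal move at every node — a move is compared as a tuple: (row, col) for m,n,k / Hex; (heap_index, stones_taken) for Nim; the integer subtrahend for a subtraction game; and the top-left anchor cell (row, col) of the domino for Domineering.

ply 1, H at .../.#./.#. | H00=-1→##./.#./.#.*; H01=-1→.##/.#./.#.
ply 2, V at ##./.#./.#. | V02=+1→###/.##/.#.*; V10=+1→##./##./##.; V12=+1→##./.##/.##
ply 3: ###/.##/.#. is terminal -1 (H); from .../.#./.#. depth 7

PV length from [.../.#./.#.]: 2 plies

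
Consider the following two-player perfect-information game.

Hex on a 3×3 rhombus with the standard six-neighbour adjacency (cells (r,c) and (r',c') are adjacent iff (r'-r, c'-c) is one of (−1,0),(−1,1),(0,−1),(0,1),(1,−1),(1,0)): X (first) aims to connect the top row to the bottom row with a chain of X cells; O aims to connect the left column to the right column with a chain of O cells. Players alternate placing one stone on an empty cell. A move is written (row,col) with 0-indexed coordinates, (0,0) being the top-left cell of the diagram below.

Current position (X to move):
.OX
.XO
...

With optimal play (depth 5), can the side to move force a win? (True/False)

ply 1, X at .OX/.XO/... | (0,0)=+1→XOX/.XO/...*; (1,0)=+1→.OX/XXO/...; (2,0)=+1→.OX/.XO/X..; (2,1)=+1→.OX/.XO/.X.; (2,2)=+1→.OX/.XO/..X
ply 2, O at XOX/.XO/... | (1,0)=-1→XOX/OXO/...*; (2,0)=-1→XOX/.XO/O..; (2,1)=-1→XOX/.XO/.O.; (2,2)=-1→XOX/.XO/..O
ply 3, X at XOX/OXO/... | (2,0)=+1→XOX/OXO/X..*; (2,1)=+1→XOX/OXO/.X.; (2,2)=+1→XOX/OXO/..X
ply 4: XOX/OXO/X.. is terminal -1 (O); from .OX/.XO/... depth 5

X winning at [.OX/.XO/...]: True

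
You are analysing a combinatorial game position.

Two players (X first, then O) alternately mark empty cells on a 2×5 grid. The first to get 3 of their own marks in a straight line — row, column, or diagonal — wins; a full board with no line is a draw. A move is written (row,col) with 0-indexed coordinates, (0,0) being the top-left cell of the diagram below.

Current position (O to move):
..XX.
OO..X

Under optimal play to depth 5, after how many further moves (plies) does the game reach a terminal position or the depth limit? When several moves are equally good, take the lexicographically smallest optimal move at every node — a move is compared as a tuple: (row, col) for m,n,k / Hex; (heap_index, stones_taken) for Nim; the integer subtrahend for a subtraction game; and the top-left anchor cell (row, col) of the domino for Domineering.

PV length from [..XX./OO..X]: 1 ply

ply 1, O at ..XX./OO..X | (0,0)=-1→O.XX./OO..X; (0,1)=-1→.OXX./OO..X; (0,4)=-1→..XXO/OO..X; (1,2)=+1→..XX./OOO.X*; (1,3)=-1→..XX./OO.OX
ply 2: ..XX./OOO.X is terminal -1 (X); from ..XX./OO..X depth 5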